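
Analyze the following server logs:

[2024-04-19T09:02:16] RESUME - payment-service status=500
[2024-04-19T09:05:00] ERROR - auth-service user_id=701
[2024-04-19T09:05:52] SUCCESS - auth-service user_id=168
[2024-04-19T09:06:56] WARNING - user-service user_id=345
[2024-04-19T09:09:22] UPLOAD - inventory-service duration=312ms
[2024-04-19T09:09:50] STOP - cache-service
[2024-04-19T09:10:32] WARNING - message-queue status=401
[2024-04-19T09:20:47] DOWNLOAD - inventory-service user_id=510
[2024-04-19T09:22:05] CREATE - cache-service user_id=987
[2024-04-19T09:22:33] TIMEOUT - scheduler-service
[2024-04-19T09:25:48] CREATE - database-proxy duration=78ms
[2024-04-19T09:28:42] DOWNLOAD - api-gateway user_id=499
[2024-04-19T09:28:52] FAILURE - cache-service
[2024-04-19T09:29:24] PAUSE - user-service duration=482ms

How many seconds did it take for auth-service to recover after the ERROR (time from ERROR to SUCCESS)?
52

To calculate recovery time:

1. Find ERROR event for auth-service: 2024-04-19T09:05:00
2. Find next SUCCESS event for auth-service: 2024-04-19T09:05:52
3. Recovery time: 2024-04-19T09:05:52 - 2024-04-19T09:05:00 = 52 seconds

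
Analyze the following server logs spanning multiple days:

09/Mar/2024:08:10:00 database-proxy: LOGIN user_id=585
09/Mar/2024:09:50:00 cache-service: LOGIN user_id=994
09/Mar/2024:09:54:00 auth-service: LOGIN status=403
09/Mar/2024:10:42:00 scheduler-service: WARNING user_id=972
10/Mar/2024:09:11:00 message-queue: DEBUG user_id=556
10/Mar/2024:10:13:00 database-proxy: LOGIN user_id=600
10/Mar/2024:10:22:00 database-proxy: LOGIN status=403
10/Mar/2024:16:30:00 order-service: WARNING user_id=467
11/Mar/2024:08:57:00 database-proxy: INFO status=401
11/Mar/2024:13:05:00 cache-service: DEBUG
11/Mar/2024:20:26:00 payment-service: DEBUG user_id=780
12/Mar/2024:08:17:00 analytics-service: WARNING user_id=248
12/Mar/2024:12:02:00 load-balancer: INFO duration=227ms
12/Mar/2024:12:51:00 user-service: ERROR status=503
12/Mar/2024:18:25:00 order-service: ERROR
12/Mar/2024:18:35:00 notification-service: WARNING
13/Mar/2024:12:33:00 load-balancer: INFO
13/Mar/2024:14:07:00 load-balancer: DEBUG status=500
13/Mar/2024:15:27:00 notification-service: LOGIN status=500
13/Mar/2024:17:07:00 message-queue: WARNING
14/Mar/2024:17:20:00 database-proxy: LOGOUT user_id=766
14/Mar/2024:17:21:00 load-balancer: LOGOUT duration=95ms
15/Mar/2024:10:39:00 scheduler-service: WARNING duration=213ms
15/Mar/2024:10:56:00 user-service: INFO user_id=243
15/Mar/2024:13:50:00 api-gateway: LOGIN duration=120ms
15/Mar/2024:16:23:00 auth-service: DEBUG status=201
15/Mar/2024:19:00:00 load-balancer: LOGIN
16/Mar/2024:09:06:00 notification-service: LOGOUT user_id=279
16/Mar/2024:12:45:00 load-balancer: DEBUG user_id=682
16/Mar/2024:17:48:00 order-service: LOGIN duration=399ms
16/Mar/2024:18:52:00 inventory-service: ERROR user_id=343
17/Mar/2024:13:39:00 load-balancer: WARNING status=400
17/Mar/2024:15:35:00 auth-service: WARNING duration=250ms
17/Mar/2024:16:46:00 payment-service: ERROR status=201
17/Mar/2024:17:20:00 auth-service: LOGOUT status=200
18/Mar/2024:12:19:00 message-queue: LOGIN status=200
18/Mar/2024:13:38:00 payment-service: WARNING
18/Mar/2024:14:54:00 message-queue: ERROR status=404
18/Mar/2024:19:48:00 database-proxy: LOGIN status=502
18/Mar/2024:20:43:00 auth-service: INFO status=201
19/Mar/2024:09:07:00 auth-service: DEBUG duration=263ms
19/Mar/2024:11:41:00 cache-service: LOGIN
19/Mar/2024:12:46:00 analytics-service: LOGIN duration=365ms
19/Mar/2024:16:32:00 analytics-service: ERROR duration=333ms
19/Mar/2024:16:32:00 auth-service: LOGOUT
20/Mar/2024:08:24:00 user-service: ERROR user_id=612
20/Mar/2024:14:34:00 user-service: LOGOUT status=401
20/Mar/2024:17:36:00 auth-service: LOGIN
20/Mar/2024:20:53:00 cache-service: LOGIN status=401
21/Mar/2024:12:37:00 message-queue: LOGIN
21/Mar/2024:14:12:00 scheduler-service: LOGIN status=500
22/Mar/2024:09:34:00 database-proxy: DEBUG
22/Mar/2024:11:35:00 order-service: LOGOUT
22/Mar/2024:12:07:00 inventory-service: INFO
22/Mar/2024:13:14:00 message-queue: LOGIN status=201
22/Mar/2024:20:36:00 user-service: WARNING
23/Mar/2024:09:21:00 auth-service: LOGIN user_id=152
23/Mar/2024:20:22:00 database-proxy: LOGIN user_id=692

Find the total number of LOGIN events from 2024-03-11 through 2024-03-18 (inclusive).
6

To filter by date range:

1. Date range: 2024-03-11 through 2024-03-18, both dates inclusive
2. Filter for LOGIN events whose date falls in this range
3. Count matching events: 6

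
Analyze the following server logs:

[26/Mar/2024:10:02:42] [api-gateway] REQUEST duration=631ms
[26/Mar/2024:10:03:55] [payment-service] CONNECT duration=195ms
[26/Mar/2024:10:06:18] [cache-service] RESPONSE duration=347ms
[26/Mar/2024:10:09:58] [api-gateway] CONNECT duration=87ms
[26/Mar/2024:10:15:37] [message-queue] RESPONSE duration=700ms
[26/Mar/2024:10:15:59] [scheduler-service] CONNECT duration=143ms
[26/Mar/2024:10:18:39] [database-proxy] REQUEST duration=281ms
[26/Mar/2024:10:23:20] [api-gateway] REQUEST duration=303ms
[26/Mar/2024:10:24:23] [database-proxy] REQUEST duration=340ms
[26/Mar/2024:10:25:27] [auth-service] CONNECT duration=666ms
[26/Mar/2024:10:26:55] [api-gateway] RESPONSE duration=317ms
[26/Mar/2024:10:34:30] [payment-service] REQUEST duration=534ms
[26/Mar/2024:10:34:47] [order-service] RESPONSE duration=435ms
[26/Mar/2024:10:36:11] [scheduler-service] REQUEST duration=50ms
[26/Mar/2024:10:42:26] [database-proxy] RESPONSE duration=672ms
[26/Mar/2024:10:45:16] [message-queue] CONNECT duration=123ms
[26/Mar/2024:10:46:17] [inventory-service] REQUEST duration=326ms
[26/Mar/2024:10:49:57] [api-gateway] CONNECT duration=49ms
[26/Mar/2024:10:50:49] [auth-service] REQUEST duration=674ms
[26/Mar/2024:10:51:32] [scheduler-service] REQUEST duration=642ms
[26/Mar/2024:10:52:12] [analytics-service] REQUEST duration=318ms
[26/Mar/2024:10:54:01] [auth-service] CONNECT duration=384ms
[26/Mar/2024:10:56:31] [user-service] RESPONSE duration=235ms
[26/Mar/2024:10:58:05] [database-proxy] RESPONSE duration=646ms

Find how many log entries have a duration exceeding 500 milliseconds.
8

To count timeouts:

1. Threshold: 500ms
2. Extract duration from each log entry
3. Count entries where duration > 500
4. Timeout count: 8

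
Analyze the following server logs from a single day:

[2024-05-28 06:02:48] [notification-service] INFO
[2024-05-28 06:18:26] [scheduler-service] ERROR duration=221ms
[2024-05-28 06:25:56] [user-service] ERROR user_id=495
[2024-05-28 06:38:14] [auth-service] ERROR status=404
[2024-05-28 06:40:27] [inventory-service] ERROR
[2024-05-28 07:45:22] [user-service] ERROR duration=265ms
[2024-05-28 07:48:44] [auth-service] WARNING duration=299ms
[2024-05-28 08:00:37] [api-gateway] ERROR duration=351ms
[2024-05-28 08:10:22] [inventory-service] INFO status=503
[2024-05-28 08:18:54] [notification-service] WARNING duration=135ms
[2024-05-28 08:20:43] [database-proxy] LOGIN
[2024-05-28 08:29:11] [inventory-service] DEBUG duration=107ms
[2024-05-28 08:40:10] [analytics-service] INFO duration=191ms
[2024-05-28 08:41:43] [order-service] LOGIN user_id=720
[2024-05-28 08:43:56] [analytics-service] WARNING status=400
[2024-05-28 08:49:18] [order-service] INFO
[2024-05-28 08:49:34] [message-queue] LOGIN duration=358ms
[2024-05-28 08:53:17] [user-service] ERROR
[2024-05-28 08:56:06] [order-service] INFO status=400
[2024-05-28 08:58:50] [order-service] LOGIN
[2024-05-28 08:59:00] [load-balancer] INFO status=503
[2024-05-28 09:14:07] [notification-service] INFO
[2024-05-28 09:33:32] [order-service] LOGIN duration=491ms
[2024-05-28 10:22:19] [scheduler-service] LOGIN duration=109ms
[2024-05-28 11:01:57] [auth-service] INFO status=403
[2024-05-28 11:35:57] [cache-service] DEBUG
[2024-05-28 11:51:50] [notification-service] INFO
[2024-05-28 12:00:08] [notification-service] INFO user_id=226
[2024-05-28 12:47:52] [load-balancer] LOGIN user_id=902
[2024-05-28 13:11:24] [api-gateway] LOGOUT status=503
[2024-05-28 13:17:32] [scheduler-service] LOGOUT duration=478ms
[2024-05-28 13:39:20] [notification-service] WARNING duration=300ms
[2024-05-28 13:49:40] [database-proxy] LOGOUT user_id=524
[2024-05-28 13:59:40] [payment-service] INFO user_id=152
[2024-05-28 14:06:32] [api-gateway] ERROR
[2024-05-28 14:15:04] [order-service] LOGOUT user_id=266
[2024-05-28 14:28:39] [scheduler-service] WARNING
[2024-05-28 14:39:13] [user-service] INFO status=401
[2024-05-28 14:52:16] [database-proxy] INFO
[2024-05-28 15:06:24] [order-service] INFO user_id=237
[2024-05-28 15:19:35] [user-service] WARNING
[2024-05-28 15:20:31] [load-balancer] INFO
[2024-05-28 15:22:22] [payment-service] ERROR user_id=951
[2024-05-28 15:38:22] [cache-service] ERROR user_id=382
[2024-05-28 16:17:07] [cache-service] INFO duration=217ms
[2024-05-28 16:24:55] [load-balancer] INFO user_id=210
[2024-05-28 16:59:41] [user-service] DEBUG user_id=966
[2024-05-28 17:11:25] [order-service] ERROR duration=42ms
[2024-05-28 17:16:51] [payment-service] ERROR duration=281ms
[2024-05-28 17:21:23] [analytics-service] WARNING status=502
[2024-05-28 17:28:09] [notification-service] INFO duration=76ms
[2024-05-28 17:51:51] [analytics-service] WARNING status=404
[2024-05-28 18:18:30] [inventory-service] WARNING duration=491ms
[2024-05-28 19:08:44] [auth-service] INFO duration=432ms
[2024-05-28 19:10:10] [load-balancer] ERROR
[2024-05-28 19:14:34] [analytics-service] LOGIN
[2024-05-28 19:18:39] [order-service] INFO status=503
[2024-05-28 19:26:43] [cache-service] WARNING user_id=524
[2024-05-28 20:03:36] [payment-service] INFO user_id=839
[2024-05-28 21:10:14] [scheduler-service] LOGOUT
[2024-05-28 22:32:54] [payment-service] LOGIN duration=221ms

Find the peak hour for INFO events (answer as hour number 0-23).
8

To find the peak hour:

1. Group all INFO events by hour
2. Count events in each hour
3. Find hour with maximum count
4. Peak hour: 8 (with 5 events)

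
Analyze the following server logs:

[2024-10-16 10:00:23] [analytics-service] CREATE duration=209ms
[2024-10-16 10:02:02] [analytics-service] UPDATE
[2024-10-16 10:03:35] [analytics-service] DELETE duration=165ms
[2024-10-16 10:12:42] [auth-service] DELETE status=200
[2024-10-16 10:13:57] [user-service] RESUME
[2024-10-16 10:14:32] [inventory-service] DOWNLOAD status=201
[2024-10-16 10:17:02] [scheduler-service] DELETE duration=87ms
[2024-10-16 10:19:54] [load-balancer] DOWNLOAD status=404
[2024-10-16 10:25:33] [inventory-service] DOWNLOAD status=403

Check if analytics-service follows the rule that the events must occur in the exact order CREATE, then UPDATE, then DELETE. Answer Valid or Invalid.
Valid

To validate ordering:

1. Required order: CREATE → UPDATE → DELETE
2. Rule: the events must occur in the exact order CREATE, then UPDATE, then DELETE
3. Check actual order of events for analytics-service
4. Result: Valid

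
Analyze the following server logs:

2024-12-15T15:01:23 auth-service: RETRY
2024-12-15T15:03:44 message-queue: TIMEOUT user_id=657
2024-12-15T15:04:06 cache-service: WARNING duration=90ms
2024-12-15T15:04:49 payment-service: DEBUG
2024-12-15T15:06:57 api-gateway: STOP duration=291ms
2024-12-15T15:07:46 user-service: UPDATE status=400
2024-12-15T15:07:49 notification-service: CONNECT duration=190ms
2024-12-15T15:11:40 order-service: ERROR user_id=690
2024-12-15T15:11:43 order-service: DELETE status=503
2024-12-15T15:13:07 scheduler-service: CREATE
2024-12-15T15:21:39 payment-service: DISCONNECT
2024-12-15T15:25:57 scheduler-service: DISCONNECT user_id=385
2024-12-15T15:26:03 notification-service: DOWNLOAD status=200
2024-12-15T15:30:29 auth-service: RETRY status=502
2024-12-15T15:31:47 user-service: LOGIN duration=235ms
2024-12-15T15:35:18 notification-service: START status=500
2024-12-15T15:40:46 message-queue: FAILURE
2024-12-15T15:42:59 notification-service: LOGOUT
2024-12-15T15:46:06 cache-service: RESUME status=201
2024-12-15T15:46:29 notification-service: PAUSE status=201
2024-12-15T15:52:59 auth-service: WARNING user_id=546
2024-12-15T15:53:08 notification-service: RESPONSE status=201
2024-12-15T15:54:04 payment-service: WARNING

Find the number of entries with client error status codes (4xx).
1

To find matching entries:

1. Pattern to match: client error status codes (4xx)
2. Scan each log entry for the pattern
3. Count matches: 1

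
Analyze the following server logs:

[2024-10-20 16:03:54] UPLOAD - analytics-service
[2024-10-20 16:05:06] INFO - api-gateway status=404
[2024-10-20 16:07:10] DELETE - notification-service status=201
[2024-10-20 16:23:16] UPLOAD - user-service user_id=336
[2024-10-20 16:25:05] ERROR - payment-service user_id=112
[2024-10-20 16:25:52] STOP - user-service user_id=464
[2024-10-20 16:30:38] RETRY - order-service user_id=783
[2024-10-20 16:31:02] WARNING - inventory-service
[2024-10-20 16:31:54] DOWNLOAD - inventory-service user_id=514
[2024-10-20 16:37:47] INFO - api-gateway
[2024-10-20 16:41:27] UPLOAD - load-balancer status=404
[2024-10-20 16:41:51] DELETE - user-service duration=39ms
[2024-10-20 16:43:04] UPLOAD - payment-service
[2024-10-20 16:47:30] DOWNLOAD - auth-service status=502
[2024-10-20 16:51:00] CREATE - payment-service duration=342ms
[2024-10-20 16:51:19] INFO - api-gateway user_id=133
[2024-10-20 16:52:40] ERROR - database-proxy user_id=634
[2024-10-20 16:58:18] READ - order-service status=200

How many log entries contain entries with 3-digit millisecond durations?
1

To find matching entries:

1. Pattern to match: entries with 3-digit millisecond durations
2. Scan each log entry for the pattern
3. Count matches: 1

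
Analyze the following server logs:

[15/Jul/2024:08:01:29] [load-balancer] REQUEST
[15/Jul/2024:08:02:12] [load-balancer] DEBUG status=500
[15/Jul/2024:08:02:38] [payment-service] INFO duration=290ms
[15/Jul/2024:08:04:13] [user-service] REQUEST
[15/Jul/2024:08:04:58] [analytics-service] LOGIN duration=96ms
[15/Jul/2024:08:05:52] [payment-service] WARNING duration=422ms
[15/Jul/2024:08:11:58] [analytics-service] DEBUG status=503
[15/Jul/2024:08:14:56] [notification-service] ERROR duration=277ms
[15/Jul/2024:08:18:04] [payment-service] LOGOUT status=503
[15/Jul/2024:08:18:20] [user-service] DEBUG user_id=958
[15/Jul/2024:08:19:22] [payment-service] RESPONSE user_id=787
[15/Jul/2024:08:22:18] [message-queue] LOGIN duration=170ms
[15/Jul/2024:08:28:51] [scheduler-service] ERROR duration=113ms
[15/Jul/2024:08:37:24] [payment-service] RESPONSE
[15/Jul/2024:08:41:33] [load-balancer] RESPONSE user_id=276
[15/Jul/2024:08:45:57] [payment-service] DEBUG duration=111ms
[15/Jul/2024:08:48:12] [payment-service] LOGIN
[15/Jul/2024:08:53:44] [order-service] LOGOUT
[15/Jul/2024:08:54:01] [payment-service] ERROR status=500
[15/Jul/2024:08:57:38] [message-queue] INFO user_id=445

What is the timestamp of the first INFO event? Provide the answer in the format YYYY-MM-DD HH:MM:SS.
2024-07-15 08:02:38

To find the first event:

1. Filter for all INFO events
2. Sort by timestamp
3. Select the first one
4. Timestamp: 2024-07-15 08:02:38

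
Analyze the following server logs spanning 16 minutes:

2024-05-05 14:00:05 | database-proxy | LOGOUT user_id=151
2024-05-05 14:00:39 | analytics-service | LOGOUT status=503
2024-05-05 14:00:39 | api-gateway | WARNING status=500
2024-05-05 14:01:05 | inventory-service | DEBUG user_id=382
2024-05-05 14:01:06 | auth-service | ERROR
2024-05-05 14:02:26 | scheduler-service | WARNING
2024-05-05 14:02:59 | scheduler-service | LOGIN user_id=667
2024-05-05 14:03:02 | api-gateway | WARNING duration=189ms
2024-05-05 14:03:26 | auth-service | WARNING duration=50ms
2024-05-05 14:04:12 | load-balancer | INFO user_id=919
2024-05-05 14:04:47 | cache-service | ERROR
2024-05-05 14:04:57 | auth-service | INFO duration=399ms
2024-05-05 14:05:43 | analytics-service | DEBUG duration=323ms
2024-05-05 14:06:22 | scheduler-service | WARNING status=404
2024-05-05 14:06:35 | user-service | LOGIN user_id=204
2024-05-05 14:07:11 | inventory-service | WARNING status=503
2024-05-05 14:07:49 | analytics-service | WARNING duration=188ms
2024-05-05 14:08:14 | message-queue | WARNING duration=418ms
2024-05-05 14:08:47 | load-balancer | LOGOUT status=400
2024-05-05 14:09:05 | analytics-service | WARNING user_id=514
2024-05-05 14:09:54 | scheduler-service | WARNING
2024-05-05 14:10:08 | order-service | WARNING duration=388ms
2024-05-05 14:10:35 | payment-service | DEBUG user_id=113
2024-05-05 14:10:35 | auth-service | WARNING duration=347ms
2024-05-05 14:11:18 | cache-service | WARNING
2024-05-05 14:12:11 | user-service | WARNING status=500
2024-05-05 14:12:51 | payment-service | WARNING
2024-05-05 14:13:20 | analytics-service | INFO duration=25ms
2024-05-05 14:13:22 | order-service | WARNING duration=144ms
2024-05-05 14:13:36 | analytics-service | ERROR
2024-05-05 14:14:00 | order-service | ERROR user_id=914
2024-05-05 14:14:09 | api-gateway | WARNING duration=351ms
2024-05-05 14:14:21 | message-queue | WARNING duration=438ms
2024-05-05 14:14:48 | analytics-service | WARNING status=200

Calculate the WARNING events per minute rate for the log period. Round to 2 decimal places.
1.19

To calculate the rate:

1. Count total WARNING events: 19
2. Total time period: 16 minutes
3. Rate = 19 / 16 = 1.19 events per minute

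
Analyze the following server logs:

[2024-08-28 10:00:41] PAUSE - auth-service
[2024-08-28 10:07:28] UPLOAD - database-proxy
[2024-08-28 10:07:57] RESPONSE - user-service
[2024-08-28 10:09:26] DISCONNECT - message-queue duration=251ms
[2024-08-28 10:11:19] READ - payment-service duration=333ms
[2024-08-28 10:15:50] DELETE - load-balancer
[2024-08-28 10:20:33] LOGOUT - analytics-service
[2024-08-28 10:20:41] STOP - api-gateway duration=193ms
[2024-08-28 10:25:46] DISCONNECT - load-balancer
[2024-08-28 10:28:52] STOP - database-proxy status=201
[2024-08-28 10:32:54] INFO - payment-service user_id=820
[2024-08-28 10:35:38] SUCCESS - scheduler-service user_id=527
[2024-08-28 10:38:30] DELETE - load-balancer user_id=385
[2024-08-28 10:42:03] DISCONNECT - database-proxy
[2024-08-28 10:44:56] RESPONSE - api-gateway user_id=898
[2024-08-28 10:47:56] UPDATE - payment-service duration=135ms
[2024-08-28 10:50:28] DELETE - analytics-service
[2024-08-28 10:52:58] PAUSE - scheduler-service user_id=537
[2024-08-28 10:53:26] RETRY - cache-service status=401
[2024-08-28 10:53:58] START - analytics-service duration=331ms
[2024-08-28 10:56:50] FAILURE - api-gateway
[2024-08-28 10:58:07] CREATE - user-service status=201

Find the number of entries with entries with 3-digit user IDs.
5

To find matching entries:

1. Pattern to match: entries with 3-digit user IDs
2. Scan each log entry for the pattern
3. Count matches: 5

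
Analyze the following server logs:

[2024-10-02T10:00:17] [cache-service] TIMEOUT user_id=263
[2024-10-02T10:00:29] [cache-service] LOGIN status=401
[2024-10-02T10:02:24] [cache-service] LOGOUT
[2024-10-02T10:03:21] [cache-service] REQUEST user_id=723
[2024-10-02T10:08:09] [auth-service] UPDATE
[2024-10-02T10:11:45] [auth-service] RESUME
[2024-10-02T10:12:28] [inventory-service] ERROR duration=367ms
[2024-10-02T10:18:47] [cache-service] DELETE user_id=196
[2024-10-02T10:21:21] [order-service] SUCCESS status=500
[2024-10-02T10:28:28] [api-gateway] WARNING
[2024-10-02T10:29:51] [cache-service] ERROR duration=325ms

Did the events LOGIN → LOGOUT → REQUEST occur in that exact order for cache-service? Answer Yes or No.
Yes

To verify sequence order:

1. Find all events in sequence LOGIN → LOGOUT → REQUEST for cache-service
2. Extract their timestamps
3. Check if timestamps are in ascending order
4. Result: Yes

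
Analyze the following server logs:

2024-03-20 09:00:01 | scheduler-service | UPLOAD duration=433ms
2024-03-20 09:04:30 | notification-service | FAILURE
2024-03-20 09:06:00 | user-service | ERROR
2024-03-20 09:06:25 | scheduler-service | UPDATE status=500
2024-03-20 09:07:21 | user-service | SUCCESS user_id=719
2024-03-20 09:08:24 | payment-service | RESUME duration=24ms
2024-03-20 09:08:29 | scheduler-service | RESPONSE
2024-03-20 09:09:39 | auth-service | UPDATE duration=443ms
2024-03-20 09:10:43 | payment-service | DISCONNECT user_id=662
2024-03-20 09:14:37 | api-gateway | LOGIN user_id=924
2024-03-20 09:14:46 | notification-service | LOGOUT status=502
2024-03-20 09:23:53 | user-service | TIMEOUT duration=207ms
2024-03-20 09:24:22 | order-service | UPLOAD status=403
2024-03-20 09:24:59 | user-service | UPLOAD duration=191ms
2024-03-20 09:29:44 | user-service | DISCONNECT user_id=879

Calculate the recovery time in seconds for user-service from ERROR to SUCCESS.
81

To calculate recovery time:

1. Find ERROR event for user-service: 2024-03-20 09:06:00
2. Find next SUCCESS event for user-service: 2024-03-20 09:07:21
3. Recovery time: 2024-03-20 09:07:21 - 2024-03-20 09:06:00 = 81 seconds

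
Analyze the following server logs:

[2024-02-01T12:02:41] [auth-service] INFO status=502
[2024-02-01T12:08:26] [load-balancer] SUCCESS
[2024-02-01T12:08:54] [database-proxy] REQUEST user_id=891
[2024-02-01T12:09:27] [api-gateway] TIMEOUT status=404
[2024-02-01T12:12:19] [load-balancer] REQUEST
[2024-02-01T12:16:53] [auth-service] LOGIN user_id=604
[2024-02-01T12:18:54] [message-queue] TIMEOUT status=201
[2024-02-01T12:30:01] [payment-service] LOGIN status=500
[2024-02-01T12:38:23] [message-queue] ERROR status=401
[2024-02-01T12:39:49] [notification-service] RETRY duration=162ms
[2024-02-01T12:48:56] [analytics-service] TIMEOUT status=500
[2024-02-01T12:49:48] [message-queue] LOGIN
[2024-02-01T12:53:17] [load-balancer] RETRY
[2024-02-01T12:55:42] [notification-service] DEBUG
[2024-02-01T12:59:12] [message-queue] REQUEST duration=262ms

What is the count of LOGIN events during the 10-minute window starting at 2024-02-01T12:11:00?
1

To count events in the time window:

1. Window boundaries: 2024-02-01T12:11:00 to 2024-02-01T12:21:00
2. Filter for LOGIN events within this window
3. Count matching events: 1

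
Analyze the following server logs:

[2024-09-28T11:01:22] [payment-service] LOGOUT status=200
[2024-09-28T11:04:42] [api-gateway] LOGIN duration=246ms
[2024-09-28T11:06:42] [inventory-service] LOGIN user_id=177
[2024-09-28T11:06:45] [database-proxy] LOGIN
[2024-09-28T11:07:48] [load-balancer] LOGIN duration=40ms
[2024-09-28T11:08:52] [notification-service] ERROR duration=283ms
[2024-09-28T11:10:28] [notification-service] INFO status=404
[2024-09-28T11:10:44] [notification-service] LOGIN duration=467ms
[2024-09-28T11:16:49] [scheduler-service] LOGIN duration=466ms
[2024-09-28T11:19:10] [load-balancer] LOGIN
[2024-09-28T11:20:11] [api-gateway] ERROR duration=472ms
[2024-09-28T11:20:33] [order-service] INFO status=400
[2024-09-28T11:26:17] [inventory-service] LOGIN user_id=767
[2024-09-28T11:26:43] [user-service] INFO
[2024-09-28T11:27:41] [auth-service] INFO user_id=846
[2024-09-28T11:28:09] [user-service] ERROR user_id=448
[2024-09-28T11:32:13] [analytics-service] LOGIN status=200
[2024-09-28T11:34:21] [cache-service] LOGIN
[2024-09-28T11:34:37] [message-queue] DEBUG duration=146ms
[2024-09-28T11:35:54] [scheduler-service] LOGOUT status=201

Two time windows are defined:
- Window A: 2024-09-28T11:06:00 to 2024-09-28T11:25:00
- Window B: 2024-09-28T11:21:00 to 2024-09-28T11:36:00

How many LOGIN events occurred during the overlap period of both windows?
0

To find overlap events:

1. Window A: 2024-09-28T11:06:00 to 2024-09-28T11:25:00
2. Window B: 2024-09-28T11:21:00 to 2024-09-28T11:36:00
3. Overlap period: 2024-09-28T11:21:00 to 2024-09-28T11:25:00
4. Count LOGIN events in overlap: 0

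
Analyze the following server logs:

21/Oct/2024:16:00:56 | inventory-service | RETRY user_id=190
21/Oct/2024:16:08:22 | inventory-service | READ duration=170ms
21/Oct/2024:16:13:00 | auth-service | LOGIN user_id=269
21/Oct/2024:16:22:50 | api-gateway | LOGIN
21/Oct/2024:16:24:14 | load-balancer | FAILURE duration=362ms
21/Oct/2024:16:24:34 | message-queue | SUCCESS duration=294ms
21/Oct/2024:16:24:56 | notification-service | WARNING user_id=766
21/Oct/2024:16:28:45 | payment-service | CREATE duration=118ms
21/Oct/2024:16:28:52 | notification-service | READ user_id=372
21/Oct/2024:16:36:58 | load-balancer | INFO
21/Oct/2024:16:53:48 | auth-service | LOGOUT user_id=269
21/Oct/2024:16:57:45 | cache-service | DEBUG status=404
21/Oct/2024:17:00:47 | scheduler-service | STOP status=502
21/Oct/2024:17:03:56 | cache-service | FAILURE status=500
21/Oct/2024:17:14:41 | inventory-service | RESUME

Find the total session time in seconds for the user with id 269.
2448

To calculate session duration:

1. Find LOGIN event for user_id=269: 21/Oct/2024:16:13:00
2. Find LOGOUT event for user_id=269: 21/Oct/2024:16:53:48
3. Session duration: 21/Oct/2024:16:53:48 - 21/Oct/2024:16:13:00 = 2448 seconds (40 minutes)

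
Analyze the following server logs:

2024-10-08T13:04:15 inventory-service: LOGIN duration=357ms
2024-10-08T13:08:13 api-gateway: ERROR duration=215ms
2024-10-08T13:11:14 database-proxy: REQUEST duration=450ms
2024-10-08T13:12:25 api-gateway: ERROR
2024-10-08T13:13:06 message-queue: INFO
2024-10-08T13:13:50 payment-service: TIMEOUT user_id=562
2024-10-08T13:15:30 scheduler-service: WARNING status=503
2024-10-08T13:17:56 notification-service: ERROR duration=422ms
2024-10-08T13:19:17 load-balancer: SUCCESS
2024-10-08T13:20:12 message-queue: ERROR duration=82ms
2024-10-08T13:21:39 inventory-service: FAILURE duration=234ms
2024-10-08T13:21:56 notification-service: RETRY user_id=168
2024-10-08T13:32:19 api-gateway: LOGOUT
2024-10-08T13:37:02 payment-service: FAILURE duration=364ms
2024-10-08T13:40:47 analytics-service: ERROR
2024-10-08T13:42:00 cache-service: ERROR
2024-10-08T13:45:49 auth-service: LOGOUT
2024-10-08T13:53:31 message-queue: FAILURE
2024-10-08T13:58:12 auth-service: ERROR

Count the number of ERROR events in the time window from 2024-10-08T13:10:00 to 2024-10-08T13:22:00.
3

To count events in the time window:

1. Window boundaries: 2024-10-08T13:10:00 to 2024-10-08T13:22:00
2. Filter for ERROR events within this window
3. Count matching events: 3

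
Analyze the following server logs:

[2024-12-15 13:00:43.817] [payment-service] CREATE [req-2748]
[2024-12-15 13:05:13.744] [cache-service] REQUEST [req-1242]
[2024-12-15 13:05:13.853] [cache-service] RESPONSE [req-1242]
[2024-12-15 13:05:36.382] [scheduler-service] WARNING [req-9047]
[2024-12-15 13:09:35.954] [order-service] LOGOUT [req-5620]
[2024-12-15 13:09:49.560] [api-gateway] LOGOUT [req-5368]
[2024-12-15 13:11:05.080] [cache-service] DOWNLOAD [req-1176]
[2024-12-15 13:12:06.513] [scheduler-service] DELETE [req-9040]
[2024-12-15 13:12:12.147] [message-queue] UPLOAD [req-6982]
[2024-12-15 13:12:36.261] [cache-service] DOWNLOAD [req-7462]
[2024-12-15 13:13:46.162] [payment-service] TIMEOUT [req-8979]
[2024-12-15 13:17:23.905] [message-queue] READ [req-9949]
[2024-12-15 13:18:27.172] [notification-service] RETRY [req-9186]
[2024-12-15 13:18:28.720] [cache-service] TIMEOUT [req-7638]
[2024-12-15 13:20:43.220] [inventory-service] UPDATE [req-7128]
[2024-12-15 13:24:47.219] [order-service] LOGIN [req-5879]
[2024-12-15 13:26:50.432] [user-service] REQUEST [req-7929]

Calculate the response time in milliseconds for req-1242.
109

To calculate latency:

1. Find REQUEST with id req-1242: 2024-12-15 13:05:13.744
2. Find RESPONSE with id req-1242: 2024-12-15 13:05:13.853
3. Latency: 2024-12-15 13:05:13.853 - 2024-12-15 13:05:13.744 = 109ms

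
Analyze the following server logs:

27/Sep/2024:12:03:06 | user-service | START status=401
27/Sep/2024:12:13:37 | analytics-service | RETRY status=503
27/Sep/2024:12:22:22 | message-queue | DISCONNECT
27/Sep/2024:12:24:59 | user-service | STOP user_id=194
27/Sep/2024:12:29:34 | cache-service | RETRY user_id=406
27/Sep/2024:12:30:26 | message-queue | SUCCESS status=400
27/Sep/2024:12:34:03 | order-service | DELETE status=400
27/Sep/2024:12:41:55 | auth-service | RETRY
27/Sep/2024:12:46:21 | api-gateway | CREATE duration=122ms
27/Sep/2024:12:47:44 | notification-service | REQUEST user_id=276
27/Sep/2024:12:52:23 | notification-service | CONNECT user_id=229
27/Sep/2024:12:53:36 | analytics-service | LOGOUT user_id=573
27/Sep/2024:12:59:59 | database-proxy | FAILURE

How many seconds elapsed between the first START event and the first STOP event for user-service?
1313

To find the time between events:

1. Locate the first START event for user-service: 27/Sep/2024:12:03:06
2. Locate the first STOP event for user-service: 27/Sep/2024:12:24:59
3. Calculate the difference: 27/Sep/2024:12:24:59 - 27/Sep/2024:12:03:06 = 1313 seconds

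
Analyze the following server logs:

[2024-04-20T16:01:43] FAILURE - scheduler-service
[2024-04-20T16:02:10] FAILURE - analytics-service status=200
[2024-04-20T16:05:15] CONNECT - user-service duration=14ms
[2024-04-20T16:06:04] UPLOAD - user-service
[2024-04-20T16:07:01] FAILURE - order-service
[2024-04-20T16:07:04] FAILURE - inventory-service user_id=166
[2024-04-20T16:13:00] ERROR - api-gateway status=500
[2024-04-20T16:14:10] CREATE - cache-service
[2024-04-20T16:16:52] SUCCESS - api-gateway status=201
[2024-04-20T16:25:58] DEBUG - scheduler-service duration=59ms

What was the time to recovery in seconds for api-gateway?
232

To calculate recovery time:

1. Find ERROR event for api-gateway: 2024-04-20T16:13:00
2. Find next SUCCESS event for api-gateway: 2024-04-20T16:16:52
3. Recovery time: 2024-04-20T16:16:52 - 2024-04-20T16:13:00 = 232 seconds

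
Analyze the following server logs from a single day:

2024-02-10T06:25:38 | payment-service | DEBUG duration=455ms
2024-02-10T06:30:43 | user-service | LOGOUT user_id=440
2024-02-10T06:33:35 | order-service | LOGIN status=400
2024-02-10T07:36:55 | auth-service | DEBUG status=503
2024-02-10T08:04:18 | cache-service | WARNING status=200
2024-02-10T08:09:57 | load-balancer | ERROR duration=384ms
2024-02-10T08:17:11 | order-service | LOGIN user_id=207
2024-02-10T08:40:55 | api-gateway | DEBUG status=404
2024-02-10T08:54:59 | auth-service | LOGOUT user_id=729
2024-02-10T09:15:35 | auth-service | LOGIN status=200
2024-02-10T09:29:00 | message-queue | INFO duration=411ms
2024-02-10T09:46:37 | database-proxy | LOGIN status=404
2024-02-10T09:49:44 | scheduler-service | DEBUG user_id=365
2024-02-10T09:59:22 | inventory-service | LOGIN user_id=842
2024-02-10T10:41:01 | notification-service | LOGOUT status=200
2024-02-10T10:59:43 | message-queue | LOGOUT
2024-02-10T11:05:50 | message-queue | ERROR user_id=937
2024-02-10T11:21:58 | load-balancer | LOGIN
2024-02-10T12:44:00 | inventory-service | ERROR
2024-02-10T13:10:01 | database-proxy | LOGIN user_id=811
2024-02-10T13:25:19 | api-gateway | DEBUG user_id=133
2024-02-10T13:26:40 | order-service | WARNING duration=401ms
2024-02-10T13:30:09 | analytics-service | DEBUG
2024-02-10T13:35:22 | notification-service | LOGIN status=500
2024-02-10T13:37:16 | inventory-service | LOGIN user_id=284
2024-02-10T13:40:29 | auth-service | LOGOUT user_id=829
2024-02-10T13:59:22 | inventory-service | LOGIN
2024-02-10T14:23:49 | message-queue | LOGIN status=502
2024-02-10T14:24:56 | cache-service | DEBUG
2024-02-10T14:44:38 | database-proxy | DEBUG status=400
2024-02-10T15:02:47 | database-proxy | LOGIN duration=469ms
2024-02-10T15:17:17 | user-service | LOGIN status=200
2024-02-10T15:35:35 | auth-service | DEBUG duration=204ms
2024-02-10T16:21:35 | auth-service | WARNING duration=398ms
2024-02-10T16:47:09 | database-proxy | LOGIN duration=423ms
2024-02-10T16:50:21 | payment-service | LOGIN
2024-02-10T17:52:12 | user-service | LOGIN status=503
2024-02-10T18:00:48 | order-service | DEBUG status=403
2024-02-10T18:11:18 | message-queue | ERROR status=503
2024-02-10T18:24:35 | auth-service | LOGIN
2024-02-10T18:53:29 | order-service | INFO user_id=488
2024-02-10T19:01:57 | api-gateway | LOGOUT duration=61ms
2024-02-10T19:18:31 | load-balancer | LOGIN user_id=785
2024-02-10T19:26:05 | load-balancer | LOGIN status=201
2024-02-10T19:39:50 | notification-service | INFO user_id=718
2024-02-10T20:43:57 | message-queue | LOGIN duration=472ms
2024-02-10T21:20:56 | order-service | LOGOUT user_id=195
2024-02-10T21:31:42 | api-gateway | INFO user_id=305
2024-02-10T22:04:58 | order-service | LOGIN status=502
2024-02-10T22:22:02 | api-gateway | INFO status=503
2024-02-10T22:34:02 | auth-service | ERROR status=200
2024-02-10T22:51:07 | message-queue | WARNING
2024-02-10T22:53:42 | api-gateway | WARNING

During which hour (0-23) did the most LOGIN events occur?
13

To find the peak hour:

1. Group all LOGIN events by hour
2. Count events in each hour
3. Find hour with maximum count
4. Peak hour: 13 (with 4 events)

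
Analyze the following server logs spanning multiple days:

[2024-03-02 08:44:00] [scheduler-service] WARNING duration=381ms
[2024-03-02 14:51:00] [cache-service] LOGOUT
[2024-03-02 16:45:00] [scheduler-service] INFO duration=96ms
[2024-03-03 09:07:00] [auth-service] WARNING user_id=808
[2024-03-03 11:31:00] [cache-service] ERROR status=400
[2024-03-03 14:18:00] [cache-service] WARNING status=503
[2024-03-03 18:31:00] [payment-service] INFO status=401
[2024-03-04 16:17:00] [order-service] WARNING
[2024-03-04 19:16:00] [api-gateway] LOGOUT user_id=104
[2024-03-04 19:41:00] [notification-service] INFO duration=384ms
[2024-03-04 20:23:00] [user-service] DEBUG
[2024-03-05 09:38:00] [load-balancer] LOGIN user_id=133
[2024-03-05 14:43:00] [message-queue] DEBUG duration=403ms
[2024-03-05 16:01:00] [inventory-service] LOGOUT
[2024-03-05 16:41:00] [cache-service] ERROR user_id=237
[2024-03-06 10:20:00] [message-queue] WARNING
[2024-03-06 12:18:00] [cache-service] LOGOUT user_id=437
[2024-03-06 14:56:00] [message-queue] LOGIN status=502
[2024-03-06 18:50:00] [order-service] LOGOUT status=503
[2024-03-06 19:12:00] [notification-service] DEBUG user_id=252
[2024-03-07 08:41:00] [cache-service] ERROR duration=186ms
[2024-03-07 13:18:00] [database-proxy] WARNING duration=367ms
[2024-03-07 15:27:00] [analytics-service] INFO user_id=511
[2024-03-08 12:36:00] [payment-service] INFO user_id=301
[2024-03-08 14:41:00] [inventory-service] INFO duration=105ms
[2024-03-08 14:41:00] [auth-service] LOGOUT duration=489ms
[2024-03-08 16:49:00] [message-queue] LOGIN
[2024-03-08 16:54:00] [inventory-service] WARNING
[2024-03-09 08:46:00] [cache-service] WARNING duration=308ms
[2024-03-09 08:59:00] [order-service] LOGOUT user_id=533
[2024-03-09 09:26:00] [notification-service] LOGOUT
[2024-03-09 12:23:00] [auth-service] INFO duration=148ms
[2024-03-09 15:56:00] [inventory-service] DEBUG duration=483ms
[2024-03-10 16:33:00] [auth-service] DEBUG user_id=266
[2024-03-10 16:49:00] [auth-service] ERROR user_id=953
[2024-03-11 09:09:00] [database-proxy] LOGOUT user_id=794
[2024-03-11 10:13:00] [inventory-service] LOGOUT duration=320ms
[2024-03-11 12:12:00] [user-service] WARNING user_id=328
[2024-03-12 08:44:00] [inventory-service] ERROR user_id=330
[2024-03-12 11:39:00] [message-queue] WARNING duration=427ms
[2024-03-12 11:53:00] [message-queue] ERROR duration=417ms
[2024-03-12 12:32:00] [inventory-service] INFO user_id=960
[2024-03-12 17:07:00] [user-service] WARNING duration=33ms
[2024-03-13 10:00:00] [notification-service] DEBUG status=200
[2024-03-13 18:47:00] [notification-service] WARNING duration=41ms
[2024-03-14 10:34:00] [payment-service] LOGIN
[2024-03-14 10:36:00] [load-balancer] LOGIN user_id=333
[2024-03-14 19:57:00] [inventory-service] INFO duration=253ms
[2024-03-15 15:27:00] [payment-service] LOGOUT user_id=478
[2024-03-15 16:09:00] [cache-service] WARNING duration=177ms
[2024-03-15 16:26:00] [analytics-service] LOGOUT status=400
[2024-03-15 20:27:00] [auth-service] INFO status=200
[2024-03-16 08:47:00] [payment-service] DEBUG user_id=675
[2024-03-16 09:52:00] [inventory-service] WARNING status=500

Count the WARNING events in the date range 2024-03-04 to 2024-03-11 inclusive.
6

To filter by date range:

1. Date range: 2024-03-04 through 2024-03-11, both dates inclusive
2. Filter for WARNING events whose date falls in this range
3. Count matching events: 6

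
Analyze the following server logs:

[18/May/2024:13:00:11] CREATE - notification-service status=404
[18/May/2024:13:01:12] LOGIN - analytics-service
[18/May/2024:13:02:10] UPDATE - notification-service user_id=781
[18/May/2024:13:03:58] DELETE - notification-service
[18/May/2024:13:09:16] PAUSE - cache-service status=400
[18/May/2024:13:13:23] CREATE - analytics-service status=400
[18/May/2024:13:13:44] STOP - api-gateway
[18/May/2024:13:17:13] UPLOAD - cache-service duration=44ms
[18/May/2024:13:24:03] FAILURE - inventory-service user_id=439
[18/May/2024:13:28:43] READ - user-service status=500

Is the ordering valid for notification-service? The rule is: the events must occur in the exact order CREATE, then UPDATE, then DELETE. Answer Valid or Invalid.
Valid

To validate ordering:

1. Required order: CREATE → UPDATE → DELETE
2. Rule: the events must occur in the exact order CREATE, then UPDATE, then DELETE
3. Check actual order of events for notification-service
4. Result: Valid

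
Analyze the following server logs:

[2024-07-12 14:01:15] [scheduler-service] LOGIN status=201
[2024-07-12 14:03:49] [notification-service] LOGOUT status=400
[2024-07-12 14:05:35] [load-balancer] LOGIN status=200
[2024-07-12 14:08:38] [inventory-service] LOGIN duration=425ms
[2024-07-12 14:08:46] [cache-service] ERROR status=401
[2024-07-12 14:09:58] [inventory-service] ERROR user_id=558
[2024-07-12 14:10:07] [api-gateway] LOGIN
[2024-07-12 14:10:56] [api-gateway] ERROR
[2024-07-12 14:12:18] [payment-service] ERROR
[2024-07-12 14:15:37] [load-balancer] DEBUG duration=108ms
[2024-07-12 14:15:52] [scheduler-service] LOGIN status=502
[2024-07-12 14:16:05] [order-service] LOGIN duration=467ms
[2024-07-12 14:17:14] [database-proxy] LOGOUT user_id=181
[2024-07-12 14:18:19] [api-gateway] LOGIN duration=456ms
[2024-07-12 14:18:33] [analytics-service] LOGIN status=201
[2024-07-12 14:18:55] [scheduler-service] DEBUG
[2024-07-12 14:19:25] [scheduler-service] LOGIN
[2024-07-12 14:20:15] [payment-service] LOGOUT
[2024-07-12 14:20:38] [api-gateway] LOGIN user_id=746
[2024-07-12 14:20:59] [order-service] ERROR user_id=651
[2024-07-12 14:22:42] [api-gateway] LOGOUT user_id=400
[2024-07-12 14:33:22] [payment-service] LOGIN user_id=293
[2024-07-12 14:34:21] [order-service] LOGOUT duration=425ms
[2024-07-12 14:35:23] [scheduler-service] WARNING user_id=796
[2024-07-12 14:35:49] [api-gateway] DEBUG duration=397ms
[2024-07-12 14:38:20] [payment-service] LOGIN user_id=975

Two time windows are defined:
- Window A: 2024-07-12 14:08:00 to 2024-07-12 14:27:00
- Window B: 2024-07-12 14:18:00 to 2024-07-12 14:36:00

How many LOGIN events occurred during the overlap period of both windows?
4

To find overlap events:

1. Window A: 2024-07-12 14:08:00 to 2024-07-12 14:27:00
2. Window B: 2024-07-12 14:18:00 to 2024-07-12 14:36:00
3. Overlap period: 2024-07-12 14:18:00 to 2024-07-12 14:27:00
4. Count LOGIN events in overlap: 4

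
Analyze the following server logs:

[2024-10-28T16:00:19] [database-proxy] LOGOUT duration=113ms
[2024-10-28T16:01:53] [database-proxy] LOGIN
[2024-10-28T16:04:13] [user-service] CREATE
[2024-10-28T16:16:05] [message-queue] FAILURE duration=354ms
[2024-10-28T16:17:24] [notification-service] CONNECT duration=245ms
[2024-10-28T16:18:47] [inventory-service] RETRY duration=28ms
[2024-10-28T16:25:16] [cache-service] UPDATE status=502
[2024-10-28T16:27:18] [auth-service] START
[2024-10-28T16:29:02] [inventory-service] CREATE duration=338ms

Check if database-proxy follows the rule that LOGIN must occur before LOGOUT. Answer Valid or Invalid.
Invalid

To validate ordering:

1. Required order: LOGIN → LOGOUT
2. Rule: LOGIN must occur before LOGOUT
3. Check actual order of events for database-proxy
4. Result: Invalid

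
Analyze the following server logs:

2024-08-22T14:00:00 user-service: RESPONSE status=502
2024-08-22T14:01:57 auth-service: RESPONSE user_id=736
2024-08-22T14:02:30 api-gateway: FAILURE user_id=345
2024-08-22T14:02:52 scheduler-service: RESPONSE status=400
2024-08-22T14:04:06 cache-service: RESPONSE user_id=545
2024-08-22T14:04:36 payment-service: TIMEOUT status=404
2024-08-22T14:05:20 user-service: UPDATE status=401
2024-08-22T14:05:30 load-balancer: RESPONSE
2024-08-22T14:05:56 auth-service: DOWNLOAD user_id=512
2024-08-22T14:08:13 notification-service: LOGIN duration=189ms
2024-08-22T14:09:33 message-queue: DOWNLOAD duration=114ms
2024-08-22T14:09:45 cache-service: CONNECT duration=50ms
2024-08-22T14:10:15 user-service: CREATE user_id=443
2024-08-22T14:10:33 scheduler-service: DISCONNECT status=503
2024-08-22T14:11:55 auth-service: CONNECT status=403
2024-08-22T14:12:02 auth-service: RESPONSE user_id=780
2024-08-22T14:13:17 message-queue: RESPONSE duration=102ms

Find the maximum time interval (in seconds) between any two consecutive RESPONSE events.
392

To find the longest gap:

1. Extract all RESPONSE events in chronological order
2. Calculate time differences between consecutive events
3. Find the maximum difference
4. Longest gap: 392 seconds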